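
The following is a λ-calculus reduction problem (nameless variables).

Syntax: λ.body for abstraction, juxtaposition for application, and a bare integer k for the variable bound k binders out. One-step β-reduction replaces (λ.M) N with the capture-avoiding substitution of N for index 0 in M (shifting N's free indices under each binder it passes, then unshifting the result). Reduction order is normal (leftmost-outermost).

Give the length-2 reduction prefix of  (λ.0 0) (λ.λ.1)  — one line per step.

  start: (λ.0 0) (λ.λ.1)
  step 1: (λ.λ.1) (λ.λ.1)
  step 2: λ.λ.λ.1

Answer: after 2 steps: λ.λ.λ.1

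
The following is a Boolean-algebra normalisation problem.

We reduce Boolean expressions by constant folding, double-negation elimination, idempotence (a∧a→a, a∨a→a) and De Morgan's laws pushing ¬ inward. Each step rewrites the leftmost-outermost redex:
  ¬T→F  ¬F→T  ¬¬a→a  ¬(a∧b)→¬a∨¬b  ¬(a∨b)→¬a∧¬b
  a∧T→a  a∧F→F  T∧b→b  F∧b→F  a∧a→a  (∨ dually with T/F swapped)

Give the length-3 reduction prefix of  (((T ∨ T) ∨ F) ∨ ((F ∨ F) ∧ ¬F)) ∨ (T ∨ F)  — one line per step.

Answer: after 3 steps: T ∨ (T ∨ F)

Reduction:
  start: (((T ∨ T) ∨ F) ∨ ((F ∨ F) ∧ ¬F)) ∨ (T ∨ F)
  [1] ((T ∨ T) ∨ ((F ∨ F) ∧ ¬F)) ∨ (T ∨ F)
  [2] (T ∨ ((F ∨ F) ∧ ¬F)) ∨ (T ∨ F)
  [3] T ∨ (T ∨ F)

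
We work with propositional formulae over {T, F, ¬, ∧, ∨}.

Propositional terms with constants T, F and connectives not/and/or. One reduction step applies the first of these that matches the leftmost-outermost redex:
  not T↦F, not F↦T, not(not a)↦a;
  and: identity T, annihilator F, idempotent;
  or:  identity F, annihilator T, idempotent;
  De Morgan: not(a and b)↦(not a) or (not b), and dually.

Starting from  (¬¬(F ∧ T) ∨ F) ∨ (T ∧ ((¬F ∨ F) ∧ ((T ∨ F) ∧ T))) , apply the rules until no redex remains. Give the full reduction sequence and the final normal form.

  start: (¬¬(F ∧ T) ∨ F) ∨ (T ∧ ((¬F ∨ F) ∧ ((T ∨ F) ∧ T)))
  →1  ¬¬(F ∧ T) ∨ (T ∧ ((¬F ∨ F) ∧ ((T ∨ F) ∧ T)))
  →2  (F ∧ T) ∨ (T ∧ ((¬F ∨ F) ∧ ((T ∨ F) ∧ T)))
  →3  F ∨ (T ∧ ((¬F ∨ F) ∧ ((T ∨ F) ∧ T)))
  →4  T ∧ ((¬F ∨ F) ∧ ((T ∨ F) ∧ T))
  →5  (¬F ∨ F) ∧ ((T ∨ F) ∧ T)
  →6  ¬F ∧ ((T ∨ F) ∧ T)
  →7  T ∧ ((T ∨ F) ∧ T)
  →8  (T ∨ F) ∧ T
  →9  T ∨ F
  →10  T

Answer: normal form = T  (in 10 steps)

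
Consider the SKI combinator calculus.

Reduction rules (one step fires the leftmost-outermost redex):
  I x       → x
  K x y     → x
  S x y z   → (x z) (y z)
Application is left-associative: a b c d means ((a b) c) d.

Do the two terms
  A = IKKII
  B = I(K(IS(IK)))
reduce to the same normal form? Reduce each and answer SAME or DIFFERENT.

Term A:
  start: IKKII
  →1  KKII
  →2  KI

Term B:
  start: I(K(IS(IK)))
  →1  K(IS(IK))
  →2  K(S(IK))
  →3  K(SK)

Answer: DIFFERENT — A ⇓ KI, B ⇓ K(SK)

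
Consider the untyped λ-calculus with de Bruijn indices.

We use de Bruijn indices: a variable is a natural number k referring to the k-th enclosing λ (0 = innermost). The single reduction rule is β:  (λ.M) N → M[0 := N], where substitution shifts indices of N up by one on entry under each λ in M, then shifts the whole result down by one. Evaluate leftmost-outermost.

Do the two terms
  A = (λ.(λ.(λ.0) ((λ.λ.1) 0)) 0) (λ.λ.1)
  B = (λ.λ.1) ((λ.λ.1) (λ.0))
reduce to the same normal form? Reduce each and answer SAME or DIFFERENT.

Answer: DIFFERENT — A ⇓ λ.λ.λ.1, B ⇓ λ.λ.λ.0

Derivation:
Term A:
  start: (λ.(λ.(λ.0) ((λ.λ.1) 0)) 0) (λ.λ.1)
  [1] (λ.(λ.0) ((λ.λ.1) 0)) (λ.λ.1)
  [2] (λ.0) ((λ.λ.1) (λ.λ.1))
  [3] (λ.λ.1) (λ.λ.1)
  [4] λ.λ.λ.1

Term B:
  start: (λ.λ.1) ((λ.λ.1) (λ.0))
  [1] λ.(λ.λ.1) (λ.0)
  [2] λ.λ.λ.0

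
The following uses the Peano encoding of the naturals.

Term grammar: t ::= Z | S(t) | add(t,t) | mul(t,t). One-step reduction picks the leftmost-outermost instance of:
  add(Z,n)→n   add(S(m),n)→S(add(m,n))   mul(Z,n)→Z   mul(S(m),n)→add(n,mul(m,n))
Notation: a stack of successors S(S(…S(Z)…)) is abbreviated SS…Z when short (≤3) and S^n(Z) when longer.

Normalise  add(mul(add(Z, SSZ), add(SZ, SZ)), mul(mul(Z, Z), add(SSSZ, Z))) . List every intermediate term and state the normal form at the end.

  start: add(mul(add(Z, SSZ), add(SZ, SZ)), mul(mul(Z, Z), add(SSSZ, Z)))
  →1  add(mul(SSZ, add(SZ, SZ)), mul(mul(Z, Z), add(SSSZ, Z)))
  →2  add(add(add(SZ, SZ), mul(SZ, add(SZ, SZ))), mul(mul(Z, Z), add(SSSZ, Z)))
  →3  add(add(S(add(Z, SZ)), mul(SZ, add(SZ, SZ))), mul(mul(Z, Z), add(SSSZ, Z)))
  →4  add(S(add(add(Z, SZ), mul(SZ, add(SZ, SZ)))), mul(mul(Z, Z), add(SSSZ, Z)))
  →5  S(add(add(add(Z, SZ), mul(SZ, add(SZ, SZ))), mul(mul(Z, Z), add(SSSZ, Z))))
  →6  S(add(add(SZ, mul(SZ, add(SZ, SZ))), mul(mul(Z, Z), add(SSSZ, Z))))
  →7  S(add(S(add(Z, mul(SZ, add(SZ, SZ)))), mul(mul(Z, Z), add(SSSZ, Z))))
  →8  S(S(add(add(Z, mul(SZ, add(SZ, SZ))), mul(mul(Z, Z), add(SSSZ, Z)))))
  →9  S(S(add(mul(SZ, add(SZ, SZ)), mul(mul(Z, Z), add(SSSZ, Z)))))
  →10  S(S(add(add(add(SZ, SZ), mul(Z, add(SZ, SZ))), mul(mul(Z, Z), add(SSSZ, Z)))))
  →11  S(S(add(add(S(add(Z, SZ)), mul(Z, add(SZ, SZ))), mul(mul(Z, Z), add(SSSZ, Z)))))
  →12  S(S(add(S(add(add(Z, SZ), mul(Z, add(SZ, SZ)))), mul(mul(Z, Z), add(SSSZ, Z)))))
  →13  S(S(S(add(add(add(Z, SZ), mul(Z, add(SZ, SZ))), mul(mul(Z, Z), add(SSSZ, Z))))))
  →14  S(S(S(add(add(SZ, mul(Z, add(SZ, SZ))), mul(mul(Z, Z), add(SSSZ, Z))))))
  →15  S(S(S(add(S(add(Z, mul(Z, add(SZ, SZ)))), mul(mul(Z, Z), add(SSSZ, Z))))))
  →16  S(S(S(S(add(add(Z, mul(Z, add(SZ, SZ))), mul(mul(Z, Z), add(SSSZ, Z)))))))
  →17  S(S(S(S(add(mul(Z, add(SZ, SZ)), mul(mul(Z, Z), add(SSSZ, Z)))))))
  →18  S(S(S(S(add(Z, mul(mul(Z, Z), add(SSSZ, Z)))))))
  →19  S(S(S(S(mul(mul(Z, Z), add(SSSZ, Z))))))
  →20  S(S(S(S(mul(Z, add(SSSZ, Z))))))
  →21  S^4(Z)

Answer: normal form = S^4(Z)  (in 21 steps)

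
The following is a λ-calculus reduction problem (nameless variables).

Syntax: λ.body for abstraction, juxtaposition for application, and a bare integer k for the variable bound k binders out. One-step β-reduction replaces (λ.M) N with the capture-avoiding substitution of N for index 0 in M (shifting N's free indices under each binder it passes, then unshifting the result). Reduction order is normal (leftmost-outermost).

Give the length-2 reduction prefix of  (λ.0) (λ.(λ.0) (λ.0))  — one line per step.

Answer: after 2 steps: λ.λ.0

Derivation:
  start: (λ.0) (λ.(λ.0) (λ.0))
  [1] λ.(λ.0) (λ.0)
  [2] λ.λ.0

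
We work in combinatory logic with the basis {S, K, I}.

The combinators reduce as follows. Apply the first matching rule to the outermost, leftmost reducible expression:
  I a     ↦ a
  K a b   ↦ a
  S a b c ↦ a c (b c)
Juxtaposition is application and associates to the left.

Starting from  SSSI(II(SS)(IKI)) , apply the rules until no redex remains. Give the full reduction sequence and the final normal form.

  start: SSSI(II(SS)(IKI))
  [1] SI(SI)(II(SS)(IKI))
  [2] I(II(SS)(IKI))(SI(II(SS)(IKI)))
  [3] II(SS)(IKI)(SI(II(SS)(IKI)))
  [4] I(SS)(IKI)(SI(II(SS)(IKI)))
  [5] SS(IKI)(SI(II(SS)(IKI)))
  [6] S(SI(II(SS)(IKI)))(IKI(SI(II(SS)(IKI))))
  [7] S(SI(I(SS)(IKI)))(IKI(SI(II(SS)(IKI))))
  [8] S(SI(SS(IKI)))(IKI(SI(II(SS)(IKI))))
  [9] S(SI(SS(KI)))(IKI(SI(II(SS)(IKI))))
  [10] S(SI(SS(KI)))(KI(SI(II(SS)(IKI))))
  [11] S(SI(SS(KI)))I

Answer: normal form = S(SI(SS(KI)))I  (in 11 steps)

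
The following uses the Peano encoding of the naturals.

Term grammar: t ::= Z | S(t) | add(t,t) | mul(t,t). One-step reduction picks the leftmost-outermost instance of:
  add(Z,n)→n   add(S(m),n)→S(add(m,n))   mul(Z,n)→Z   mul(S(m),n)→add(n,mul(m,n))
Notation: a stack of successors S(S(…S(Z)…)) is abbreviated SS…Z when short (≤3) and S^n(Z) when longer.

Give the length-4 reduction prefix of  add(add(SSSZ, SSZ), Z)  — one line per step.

Answer: after 4 steps: S(S(add(add(SZ, SSZ), Z)))

Working:
  start: add(add(SSSZ, SSZ), Z)
  [1] add(S(add(SSZ, SSZ)), Z)
  [2] S(add(add(SSZ, SSZ), Z))
  [3] S(add(S(add(SZ, SSZ)), Z))
  [4] S(S(add(add(SZ, SSZ), Z)))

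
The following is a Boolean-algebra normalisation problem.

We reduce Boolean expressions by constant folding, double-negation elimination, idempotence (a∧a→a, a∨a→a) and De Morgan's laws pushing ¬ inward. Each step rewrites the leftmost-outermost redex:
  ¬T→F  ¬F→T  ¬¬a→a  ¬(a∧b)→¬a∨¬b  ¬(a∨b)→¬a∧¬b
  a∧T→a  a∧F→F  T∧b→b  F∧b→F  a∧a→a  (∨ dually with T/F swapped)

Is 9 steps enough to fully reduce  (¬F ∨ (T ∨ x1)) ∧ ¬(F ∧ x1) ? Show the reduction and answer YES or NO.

  start: (¬F ∨ (T ∨ x1)) ∧ ¬(F ∧ x1)
  [1] (T ∨ (T ∨ x1)) ∧ ¬(F ∧ x1)
  [2] T ∧ ¬(F ∧ x1)
  [3] ¬(F ∧ x1)
  [4] ¬F ∨ ¬x1
  [5] T ∨ ¬x1
  [6] T

Answer: YES — reaches normal form T in 6 ≤ 9 steps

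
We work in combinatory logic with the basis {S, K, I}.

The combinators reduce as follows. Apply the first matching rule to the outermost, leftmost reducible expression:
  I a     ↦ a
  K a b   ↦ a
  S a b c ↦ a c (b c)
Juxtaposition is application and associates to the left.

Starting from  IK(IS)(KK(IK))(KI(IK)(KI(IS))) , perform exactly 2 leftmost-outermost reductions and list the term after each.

Answer: after 2 steps: IS(KI(IK)(KI(IS)))

Working:
  start: IK(IS)(KK(IK))(KI(IK)(KI(IS)))
  [1] K(IS)(KK(IK))(KI(IK)(KI(IS)))
  [2] IS(KI(IK)(KI(IS)))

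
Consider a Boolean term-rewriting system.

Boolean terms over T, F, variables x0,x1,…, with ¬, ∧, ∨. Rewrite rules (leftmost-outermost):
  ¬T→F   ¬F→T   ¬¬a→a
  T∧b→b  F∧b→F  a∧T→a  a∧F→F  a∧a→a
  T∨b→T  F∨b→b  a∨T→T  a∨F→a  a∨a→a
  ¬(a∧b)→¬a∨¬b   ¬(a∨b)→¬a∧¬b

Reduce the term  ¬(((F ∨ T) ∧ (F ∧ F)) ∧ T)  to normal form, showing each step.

  start: ¬(((F ∨ T) ∧ (F ∧ F)) ∧ T)
  →1  ¬((F ∨ T) ∧ (F ∧ F)) ∨ ¬T
  →2  (¬(F ∨ T) ∨ ¬(F ∧ F)) ∨ ¬T
  →3  ((¬F ∧ ¬T) ∨ ¬(F ∧ F)) ∨ ¬T
  →4  ((T ∧ ¬T) ∨ ¬(F ∧ F)) ∨ ¬T
  →5  (¬T ∨ ¬(F ∧ F)) ∨ ¬T
  →6  (F ∨ ¬(F ∧ F)) ∨ ¬T
  →7  ¬(F ∧ F) ∨ ¬T
  →8  (¬F ∨ ¬F) ∨ ¬T
  →9  ¬F ∨ ¬T
  →10  T ∨ ¬T
  →11  T

Answer: normal form = T  (in 11 steps)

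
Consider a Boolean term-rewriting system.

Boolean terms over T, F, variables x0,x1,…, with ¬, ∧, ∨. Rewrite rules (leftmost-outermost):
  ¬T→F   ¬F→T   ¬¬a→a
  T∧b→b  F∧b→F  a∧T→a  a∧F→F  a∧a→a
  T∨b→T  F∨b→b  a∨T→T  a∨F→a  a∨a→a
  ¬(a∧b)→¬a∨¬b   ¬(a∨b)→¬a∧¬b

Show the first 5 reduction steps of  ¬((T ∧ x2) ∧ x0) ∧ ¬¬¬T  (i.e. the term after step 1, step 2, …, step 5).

Answer: after 5 steps: (¬x2 ∨ ¬x0) ∧ ¬T

Derivation:
  start: ¬((T ∧ x2) ∧ x0) ∧ ¬¬¬T
  →1  (¬(T ∧ x2) ∨ ¬x0) ∧ ¬¬¬T
  →2  ((¬T ∨ ¬x2) ∨ ¬x0) ∧ ¬¬¬T
  →3  ((F ∨ ¬x2) ∨ ¬x0) ∧ ¬¬¬T
  →4  (¬x2 ∨ ¬x0) ∧ ¬¬¬T
  →5  (¬x2 ∨ ¬x0) ∧ ¬T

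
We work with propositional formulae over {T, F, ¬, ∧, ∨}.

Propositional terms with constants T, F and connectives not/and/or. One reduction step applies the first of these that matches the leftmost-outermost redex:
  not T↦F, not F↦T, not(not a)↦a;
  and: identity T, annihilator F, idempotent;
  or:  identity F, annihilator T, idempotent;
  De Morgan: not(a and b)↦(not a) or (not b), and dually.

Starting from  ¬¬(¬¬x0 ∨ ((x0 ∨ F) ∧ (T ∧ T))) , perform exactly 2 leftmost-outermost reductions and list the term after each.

  start: ¬¬(¬¬x0 ∨ ((x0 ∨ F) ∧ (T ∧ T)))
  step 1: ¬¬x0 ∨ ((x0 ∨ F) ∧ (T ∧ T))
  step 2: x0 ∨ ((x0 ∨ F) ∧ (T ∧ T))

Answer: after 2 steps: x0 ∨ ((x0 ∨ F) ∧ (T ∧ T))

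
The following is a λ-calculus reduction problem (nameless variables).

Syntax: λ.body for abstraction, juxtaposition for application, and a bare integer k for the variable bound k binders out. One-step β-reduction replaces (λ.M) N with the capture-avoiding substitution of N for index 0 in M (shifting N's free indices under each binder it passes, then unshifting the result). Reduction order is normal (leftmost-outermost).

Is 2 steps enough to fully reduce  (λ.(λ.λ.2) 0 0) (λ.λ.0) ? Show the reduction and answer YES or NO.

  start: (λ.(λ.λ.2) 0 0) (λ.λ.0)
  →1  (λ.λ.λ.λ.0) (λ.λ.0) (λ.λ.0)
  →2  (λ.λ.λ.0) (λ.λ.0)

Answer: NO — after 2 steps the term is (λ.λ.λ.0) (λ.λ.0), not yet normal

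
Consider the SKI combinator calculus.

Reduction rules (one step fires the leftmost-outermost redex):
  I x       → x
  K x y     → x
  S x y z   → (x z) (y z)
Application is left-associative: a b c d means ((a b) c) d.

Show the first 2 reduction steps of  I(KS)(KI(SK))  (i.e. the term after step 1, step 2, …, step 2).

  start: I(KS)(KI(SK))
  step 1: KS(KI(SK))
  step 2: S

Answer: after 2 steps: S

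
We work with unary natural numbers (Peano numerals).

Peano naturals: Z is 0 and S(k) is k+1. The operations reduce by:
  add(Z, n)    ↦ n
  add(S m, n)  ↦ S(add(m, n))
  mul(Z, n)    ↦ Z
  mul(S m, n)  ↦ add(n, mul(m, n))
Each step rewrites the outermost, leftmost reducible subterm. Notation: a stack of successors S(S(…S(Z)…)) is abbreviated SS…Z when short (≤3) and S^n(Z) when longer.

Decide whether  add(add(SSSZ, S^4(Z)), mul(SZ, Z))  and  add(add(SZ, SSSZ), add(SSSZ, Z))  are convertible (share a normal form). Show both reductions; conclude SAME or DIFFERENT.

Answer: SAME — A ⇓ S^7(Z), B ⇓ S^7(Z)

Derivation:
Term A:
  start: add(add(SSSZ, S^4(Z)), mul(SZ, Z))
  step 1: add(S(add(SSZ, S^4(Z))), mul(SZ, Z))
  step 2: S(add(add(SSZ, S^4(Z)), mul(SZ, Z)))
  step 3: S(add(S(add(SZ, S^4(Z))), mul(SZ, Z)))
  step 4: S(S(add(add(SZ, S^4(Z)), mul(SZ, Z))))
  step 5: S(S(add(S(add(Z, S^4(Z))), mul(SZ, Z))))
  step 6: S(S(S(add(add(Z, S^4(Z)), mul(SZ, Z)))))
  step 7: S(S(S(add(S^4(Z), mul(SZ, Z)))))
  step 8: S(S(S(S(add(SSSZ, mul(SZ, Z))))))
  step 9: S(S(S(S(S(add(SSZ, mul(SZ, Z)))))))
  step 10: S(S(S(S(S(S(add(SZ, mul(SZ, Z))))))))
  step 11: S(S(S(S(S(S(S(add(Z, mul(SZ, Z)))))))))
  step 12: S(S(S(S(S(S(S(mul(SZ, Z))))))))
  step 13: S(S(S(S(S(S(S(add(Z, mul(Z, Z)))))))))
  step 14: S(S(S(S(S(S(S(mul(Z, Z))))))))
  step 15: S^7(Z)

Term B:
  start: add(add(SZ, SSSZ), add(SSSZ, Z))
  step 1: add(S(add(Z, SSSZ)), add(SSSZ, Z))
  step 2: S(add(add(Z, SSSZ), add(SSSZ, Z)))
  step 3: S(add(SSSZ, add(SSSZ, Z)))
  step 4: S(S(add(SSZ, add(SSSZ, Z))))
  step 5: S(S(S(add(SZ, add(SSSZ, Z)))))
  step 6: S(S(S(S(add(Z, add(SSSZ, Z))))))
  step 7: S(S(S(S(add(SSSZ, Z)))))
  step 8: S(S(S(S(S(add(SSZ, Z))))))
  step 9: S(S(S(S(S(S(add(SZ, Z)))))))
  step 10: S(S(S(S(S(S(S(add(Z, Z))))))))
  step 11: S^7(Z)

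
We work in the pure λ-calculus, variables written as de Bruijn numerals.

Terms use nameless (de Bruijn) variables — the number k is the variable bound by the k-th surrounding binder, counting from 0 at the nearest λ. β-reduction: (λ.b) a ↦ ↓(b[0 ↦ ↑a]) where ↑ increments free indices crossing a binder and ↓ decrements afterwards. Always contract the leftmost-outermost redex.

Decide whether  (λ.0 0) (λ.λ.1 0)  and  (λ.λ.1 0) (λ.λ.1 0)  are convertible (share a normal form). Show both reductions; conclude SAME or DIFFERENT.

Answer: SAME — A ⇓ λ.λ.1 0, B ⇓ λ.λ.1 0

Reduction:
Term A:
  start: (λ.0 0) (λ.λ.1 0)
  →1  (λ.λ.1 0) (λ.λ.1 0)
  →2  λ.(λ.λ.1 0) 0
  →3  λ.λ.1 0

Term B:
  start: (λ.λ.1 0) (λ.λ.1 0)
  →1  λ.(λ.λ.1 0) 0
  →2  λ.λ.1 0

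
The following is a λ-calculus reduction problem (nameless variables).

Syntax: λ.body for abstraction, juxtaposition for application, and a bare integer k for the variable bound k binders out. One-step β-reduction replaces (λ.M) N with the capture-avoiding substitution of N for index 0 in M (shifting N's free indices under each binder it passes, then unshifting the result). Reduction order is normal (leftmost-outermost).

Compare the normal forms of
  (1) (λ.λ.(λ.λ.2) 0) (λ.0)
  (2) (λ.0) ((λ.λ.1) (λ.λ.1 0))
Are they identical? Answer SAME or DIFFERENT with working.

Answer: DIFFERENT — A ⇓ λ.λ.1, B ⇓ λ.λ.λ.1 0

Derivation:
Term A:
  start: (λ.λ.(λ.λ.2) 0) (λ.0)
  [1] λ.(λ.λ.2) 0
  [2] λ.λ.1

Term B:
  start: (λ.0) ((λ.λ.1) (λ.λ.1 0))
  [1] (λ.λ.1) (λ.λ.1 0)
  [2] λ.λ.λ.1 0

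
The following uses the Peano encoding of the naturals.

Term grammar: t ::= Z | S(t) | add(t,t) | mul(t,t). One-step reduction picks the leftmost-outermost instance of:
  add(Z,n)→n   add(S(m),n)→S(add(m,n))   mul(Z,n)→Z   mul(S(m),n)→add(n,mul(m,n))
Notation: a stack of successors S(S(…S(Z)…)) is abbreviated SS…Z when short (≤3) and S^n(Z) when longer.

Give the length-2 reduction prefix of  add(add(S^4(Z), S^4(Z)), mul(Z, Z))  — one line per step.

  start: add(add(S^4(Z), S^4(Z)), mul(Z, Z))
  step 1: add(S(add(SSSZ, S^4(Z))), mul(Z, Z))
  step 2: S(add(add(SSSZ, S^4(Z)), mul(Z, Z)))

Answer: after 2 steps: S(add(add(SSSZ, S^4(Z)), mul(Z, Z)))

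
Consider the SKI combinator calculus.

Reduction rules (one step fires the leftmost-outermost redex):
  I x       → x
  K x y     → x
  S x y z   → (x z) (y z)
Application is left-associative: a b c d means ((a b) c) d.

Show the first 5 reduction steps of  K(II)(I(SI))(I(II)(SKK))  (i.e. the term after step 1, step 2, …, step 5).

  start: K(II)(I(SI))(I(II)(SKK))
  [1] II(I(II)(SKK))
  [2] I(I(II)(SKK))
  [3] I(II)(SKK)
  [4] II(SKK)
  [5] I(SKK)

Answer: after 5 steps: I(SKK)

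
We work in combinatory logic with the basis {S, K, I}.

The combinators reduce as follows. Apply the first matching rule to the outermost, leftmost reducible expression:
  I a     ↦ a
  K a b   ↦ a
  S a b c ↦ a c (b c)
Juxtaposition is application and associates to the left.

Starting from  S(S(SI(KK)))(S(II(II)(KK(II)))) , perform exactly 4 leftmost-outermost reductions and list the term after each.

Answer: after 4 steps: S(S(SI(KK)))(S(KK(II)))

Derivation:
  start: S(S(SI(KK)))(S(II(II)(KK(II))))
  [1] S(S(SI(KK)))(S(I(II)(KK(II))))
  [2] S(S(SI(KK)))(S(II(KK(II))))
  [3] S(S(SI(KK)))(S(I(KK(II))))
  [4] S(S(SI(KK)))(S(KK(II)))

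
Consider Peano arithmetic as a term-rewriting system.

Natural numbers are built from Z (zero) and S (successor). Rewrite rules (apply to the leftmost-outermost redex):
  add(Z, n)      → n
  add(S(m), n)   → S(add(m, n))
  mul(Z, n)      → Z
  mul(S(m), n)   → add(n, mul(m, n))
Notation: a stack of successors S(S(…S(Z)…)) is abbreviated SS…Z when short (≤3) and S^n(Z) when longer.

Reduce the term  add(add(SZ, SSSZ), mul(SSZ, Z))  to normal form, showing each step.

Answer: normal form = S^4(Z)  (in 12 steps)

Reduction:
  start: add(add(SZ, SSSZ), mul(SSZ, Z))
  [1] add(S(add(Z, SSSZ)), mul(SSZ, Z))
  [2] S(add(add(Z, SSSZ), mul(SSZ, Z)))
  [3] S(add(SSSZ, mul(SSZ, Z)))
  [4] S(S(add(SSZ, mul(SSZ, Z))))
  [5] S(S(S(add(SZ, mul(SSZ, Z)))))
  [6] S(S(S(S(add(Z, mul(SSZ, Z))))))
  [7] S(S(S(S(mul(SSZ, Z)))))
  [8] S(S(S(S(add(Z, mul(SZ, Z))))))
  [9] S(S(S(S(mul(SZ, Z)))))
  [10] S(S(S(S(add(Z, mul(Z, Z))))))
  [11] S(S(S(S(mul(Z, Z)))))
  [12] S^4(Z)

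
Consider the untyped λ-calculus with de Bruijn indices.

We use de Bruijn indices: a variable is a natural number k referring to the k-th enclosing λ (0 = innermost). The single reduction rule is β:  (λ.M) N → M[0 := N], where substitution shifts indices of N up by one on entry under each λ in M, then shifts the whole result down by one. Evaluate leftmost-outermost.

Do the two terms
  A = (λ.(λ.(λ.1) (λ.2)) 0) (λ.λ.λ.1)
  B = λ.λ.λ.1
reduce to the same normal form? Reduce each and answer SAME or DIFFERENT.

Term A:
  start: (λ.(λ.(λ.1) (λ.2)) 0) (λ.λ.λ.1)
  step 1: (λ.(λ.1) (λ.λ.λ.λ.1)) (λ.λ.λ.1)
  step 2: (λ.λ.λ.λ.1) (λ.λ.λ.λ.1)
  step 3: λ.λ.λ.1

Term B:
  start: λ.λ.λ.1

Answer: SAME — A ⇓ λ.λ.λ.1, B ⇓ λ.λ.λ.1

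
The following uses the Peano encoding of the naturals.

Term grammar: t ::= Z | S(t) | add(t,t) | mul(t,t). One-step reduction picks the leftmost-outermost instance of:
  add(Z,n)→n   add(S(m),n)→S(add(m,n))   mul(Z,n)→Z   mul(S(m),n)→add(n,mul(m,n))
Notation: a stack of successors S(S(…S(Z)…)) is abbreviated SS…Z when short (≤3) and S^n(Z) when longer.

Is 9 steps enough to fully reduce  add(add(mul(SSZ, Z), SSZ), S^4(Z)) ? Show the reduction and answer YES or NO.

  start: add(add(mul(SSZ, Z), SSZ), S^4(Z))
  [1] add(add(add(Z, mul(SZ, Z)), SSZ), S^4(Z))
  [2] add(add(mul(SZ, Z), SSZ), S^4(Z))
  [3] add(add(add(Z, mul(Z, Z)), SSZ), S^4(Z))
  [4] add(add(mul(Z, Z), SSZ), S^4(Z))
  [5] add(add(Z, SSZ), S^4(Z))
  [6] add(SSZ, S^4(Z))
  [7] S(add(SZ, S^4(Z)))
  [8] S(S(add(Z, S^4(Z))))
  [9] S^6(Z)

Answer: YES — reaches normal form S^6(Z) in 9 ≤ 9 steps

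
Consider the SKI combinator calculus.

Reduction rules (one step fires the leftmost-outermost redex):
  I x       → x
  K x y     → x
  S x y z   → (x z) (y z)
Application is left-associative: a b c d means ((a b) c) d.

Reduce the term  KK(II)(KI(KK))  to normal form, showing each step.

Answer: normal form = KI  (in 2 steps)

Working:
  start: KK(II)(KI(KK))
  step 1: K(KI(KK))
  step 2: KI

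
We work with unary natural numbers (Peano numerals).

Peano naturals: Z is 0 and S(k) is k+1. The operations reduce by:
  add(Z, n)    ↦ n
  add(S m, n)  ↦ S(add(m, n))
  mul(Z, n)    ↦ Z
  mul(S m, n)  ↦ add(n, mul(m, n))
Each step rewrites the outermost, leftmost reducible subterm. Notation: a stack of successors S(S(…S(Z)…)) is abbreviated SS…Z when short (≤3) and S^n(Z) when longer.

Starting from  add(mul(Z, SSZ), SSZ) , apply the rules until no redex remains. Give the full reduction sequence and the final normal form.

  start: add(mul(Z, SSZ), SSZ)
  →1  add(Z, SSZ)
  →2  SSZ

Answer: normal form = SSZ  (in 2 steps)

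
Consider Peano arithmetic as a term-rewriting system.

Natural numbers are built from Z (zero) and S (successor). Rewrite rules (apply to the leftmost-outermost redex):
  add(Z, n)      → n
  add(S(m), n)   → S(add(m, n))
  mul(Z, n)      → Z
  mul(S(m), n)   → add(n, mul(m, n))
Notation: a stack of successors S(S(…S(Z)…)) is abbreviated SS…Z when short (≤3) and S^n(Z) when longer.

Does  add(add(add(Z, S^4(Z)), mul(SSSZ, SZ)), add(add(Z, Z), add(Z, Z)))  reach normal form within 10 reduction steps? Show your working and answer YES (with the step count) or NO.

Answer: NO — after 10 steps the term is S(S(S(S(add(mul(SSSZ, SZ), add(add(Z, Z), add(Z, Z))))))), not yet normal

Working:
  start: add(add(add(Z, S^4(Z)), mul(SSSZ, SZ)), add(add(Z, Z), add(Z, Z)))
  [1] add(add(S^4(Z), mul(SSSZ, SZ)), add(add(Z, Z), add(Z, Z)))
  [2] add(S(add(SSSZ, mul(SSSZ, SZ))), add(add(Z, Z), add(Z, Z)))
  [3] S(add(add(SSSZ, mul(SSSZ, SZ)), add(add(Z, Z), add(Z, Z))))
  [4] S(add(S(add(SSZ, mul(SSSZ, SZ))), add(add(Z, Z), add(Z, Z))))
  [5] S(S(add(add(SSZ, mul(SSSZ, SZ)), add(add(Z, Z), add(Z, Z)))))
  [6] S(S(add(S(add(SZ, mul(SSSZ, SZ))), add(add(Z, Z), add(Z, Z)))))
  [7] S(S(S(add(add(SZ, mul(SSSZ, SZ)), add(add(Z, Z), add(Z, Z))))))
  [8] S(S(S(add(S(add(Z, mul(SSSZ, SZ))), add(add(Z, Z), add(Z, Z))))))
  [9] S(S(S(S(add(add(Z, mul(SSSZ, SZ)), add(add(Z, Z), add(Z, Z)))))))
  [10] S(S(S(S(add(mul(SSSZ, SZ), add(add(Z, Z), add(Z, Z)))))))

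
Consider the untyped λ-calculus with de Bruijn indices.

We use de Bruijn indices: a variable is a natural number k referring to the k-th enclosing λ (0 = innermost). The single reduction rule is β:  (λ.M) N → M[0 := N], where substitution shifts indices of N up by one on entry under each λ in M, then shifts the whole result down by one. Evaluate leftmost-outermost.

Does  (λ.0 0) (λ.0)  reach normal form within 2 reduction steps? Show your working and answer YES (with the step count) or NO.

Answer: YES — reaches normal form λ.0 in 2 ≤ 2 steps

Reduction:
  start: (λ.0 0) (λ.0)
  →1  (λ.0) (λ.0)
  →2  λ.0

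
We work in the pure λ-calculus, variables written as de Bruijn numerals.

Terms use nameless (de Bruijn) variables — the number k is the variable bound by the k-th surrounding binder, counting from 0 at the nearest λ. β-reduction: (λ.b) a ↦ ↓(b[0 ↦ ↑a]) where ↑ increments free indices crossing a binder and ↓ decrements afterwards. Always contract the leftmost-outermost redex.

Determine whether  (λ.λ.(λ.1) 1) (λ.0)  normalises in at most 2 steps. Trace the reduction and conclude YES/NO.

Answer: YES — reaches normal form λ.0 in 2 ≤ 2 steps

Reduction:
  start: (λ.λ.(λ.1) 1) (λ.0)
  →1  λ.(λ.1) (λ.0)
  →2  λ.0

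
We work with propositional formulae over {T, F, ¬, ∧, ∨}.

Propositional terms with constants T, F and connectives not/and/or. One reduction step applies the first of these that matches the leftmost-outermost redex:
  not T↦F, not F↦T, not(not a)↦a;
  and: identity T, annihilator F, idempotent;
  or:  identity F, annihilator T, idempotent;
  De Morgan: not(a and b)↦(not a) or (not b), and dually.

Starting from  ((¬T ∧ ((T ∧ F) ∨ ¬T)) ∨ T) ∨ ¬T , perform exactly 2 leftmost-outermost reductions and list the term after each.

  start: ((¬T ∧ ((T ∧ F) ∨ ¬T)) ∨ T) ∨ ¬T
  step 1: T ∨ ¬T
  step 2: T

Answer: after 2 steps: T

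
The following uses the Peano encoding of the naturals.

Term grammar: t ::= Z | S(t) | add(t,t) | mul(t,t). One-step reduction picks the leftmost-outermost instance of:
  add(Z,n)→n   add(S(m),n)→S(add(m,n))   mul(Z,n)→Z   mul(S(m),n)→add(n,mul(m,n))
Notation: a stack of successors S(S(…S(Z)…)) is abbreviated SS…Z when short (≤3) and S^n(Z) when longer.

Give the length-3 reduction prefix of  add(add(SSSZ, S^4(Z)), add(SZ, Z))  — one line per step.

Answer: after 3 steps: S(add(S(add(SZ, S^4(Z))), add(SZ, Z)))

Derivation:
  start: add(add(SSSZ, S^4(Z)), add(SZ, Z))
  →1  add(S(add(SSZ, S^4(Z))), add(SZ, Z))
  →2  S(add(add(SSZ, S^4(Z)), add(SZ, Z)))
  →3  S(add(S(add(SZ, S^4(Z))), add(SZ, Z)))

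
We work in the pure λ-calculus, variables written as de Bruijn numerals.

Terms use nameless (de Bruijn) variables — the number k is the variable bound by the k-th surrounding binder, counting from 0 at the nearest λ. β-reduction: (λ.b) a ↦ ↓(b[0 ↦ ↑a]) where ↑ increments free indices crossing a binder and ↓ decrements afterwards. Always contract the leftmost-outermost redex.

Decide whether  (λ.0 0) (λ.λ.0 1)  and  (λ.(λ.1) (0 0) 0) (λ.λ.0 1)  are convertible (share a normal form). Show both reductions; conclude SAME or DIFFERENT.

Term A:
  start: (λ.0 0) (λ.λ.0 1)
  [1] (λ.λ.0 1) (λ.λ.0 1)
  [2] λ.0 (λ.λ.0 1)

Term B:
  start: (λ.(λ.1) (0 0) 0) (λ.λ.0 1)
  [1] (λ.λ.λ.0 1) ((λ.λ.0 1) (λ.λ.0 1)) (λ.λ.0 1)
  [2] (λ.λ.0 1) (λ.λ.0 1)
  [3] λ.0 (λ.λ.0 1)

Answer: SAME — A ⇓ λ.0 (λ.λ.0 1), B ⇓ λ.0 (λ.λ.0 1)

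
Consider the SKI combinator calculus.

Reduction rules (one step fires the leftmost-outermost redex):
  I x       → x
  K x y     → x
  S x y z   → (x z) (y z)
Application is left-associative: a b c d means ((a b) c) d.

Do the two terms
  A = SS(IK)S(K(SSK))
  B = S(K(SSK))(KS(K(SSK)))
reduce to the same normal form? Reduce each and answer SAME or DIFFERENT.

Term A:
  start: SS(IK)S(K(SSK))
  [1] SS(IKS)(K(SSK))
  [2] S(K(SSK))(IKS(K(SSK)))
  [3] S(K(SSK))(KS(K(SSK)))
  [4] S(K(SSK))S

Term B:
  start: S(K(SSK))(KS(K(SSK)))
  [1] S(K(SSK))S

Answer: SAME — A ⇓ S(K(SSK))S, B ⇓ S(K(SSK))S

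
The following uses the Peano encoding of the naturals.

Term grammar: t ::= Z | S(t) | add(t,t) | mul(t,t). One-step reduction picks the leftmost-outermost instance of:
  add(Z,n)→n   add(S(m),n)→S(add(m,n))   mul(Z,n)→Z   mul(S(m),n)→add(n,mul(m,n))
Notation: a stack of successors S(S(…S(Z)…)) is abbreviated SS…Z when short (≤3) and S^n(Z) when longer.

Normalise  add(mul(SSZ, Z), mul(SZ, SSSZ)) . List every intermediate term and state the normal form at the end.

  start: add(mul(SSZ, Z), mul(SZ, SSSZ))
  →1  add(add(Z, mul(SZ, Z)), mul(SZ, SSSZ))
  →2  add(mul(SZ, Z), mul(SZ, SSSZ))
  →3  add(add(Z, mul(Z, Z)), mul(SZ, SSSZ))
  →4  add(mul(Z, Z), mul(SZ, SSSZ))
  →5  add(Z, mul(SZ, SSSZ))
  →6  mul(SZ, SSSZ)
  →7  add(SSSZ, mul(Z, SSSZ))
  →8  S(add(SSZ, mul(Z, SSSZ)))
  →9  S(S(add(SZ, mul(Z, SSSZ))))
  →10  S(S(S(add(Z, mul(Z, SSSZ)))))
  →11  S(S(S(mul(Z, SSSZ))))
  →12  SSSZ

Answer: normal form = SSSZ  (in 12 steps)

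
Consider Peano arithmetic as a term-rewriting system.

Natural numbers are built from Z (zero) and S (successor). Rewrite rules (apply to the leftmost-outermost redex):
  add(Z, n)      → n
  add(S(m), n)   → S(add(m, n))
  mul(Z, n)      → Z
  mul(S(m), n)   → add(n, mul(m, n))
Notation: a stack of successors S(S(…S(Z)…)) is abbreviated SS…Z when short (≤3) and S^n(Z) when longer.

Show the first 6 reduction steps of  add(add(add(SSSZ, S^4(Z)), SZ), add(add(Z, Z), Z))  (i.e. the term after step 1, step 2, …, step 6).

  start: add(add(add(SSSZ, S^4(Z)), SZ), add(add(Z, Z), Z))
  [1] add(add(S(add(SSZ, S^4(Z))), SZ), add(add(Z, Z), Z))
  [2] add(S(add(add(SSZ, S^4(Z)), SZ)), add(add(Z, Z), Z))
  [3] S(add(add(add(SSZ, S^4(Z)), SZ), add(add(Z, Z), Z)))
  [4] S(add(add(S(add(SZ, S^4(Z))), SZ), add(add(Z, Z), Z)))
  [5] S(add(S(add(add(SZ, S^4(Z)), SZ)), add(add(Z, Z), Z)))
  [6] S(S(add(add(add(SZ, S^4(Z)), SZ), add(add(Z, Z), Z))))

Answer: after 6 steps: S(S(add(add(add(SZ, S^4(Z)), SZ), add(add(Z, Z), Z))))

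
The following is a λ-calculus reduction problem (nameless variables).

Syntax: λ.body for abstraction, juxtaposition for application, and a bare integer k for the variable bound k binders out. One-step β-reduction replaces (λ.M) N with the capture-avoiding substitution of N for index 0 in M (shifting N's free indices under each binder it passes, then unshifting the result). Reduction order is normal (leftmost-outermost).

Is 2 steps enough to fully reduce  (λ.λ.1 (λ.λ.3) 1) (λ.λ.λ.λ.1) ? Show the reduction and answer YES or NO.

Answer: NO — after 2 steps the term is λ.(λ.λ.λ.1) (λ.λ.λ.λ.1), not yet normal

Reduction:
  start: (λ.λ.1 (λ.λ.3) 1) (λ.λ.λ.λ.1)
  step 1: λ.(λ.λ.λ.λ.1) (λ.λ.λ.λ.λ.λ.1) (λ.λ.λ.λ.1)
  step 2: λ.(λ.λ.λ.1) (λ.λ.λ.λ.1)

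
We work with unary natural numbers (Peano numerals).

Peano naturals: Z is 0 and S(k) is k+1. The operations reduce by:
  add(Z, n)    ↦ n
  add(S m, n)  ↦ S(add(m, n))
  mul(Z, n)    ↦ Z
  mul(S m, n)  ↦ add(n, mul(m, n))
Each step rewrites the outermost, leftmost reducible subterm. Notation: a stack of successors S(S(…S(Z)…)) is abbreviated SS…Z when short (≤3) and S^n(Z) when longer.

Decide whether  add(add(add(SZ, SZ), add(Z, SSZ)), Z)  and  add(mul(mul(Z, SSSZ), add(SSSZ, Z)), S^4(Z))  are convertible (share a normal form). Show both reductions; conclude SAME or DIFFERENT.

Term A:
  start: add(add(add(SZ, SZ), add(Z, SSZ)), Z)
  →1  add(add(S(add(Z, SZ)), add(Z, SSZ)), Z)
  →2  add(S(add(add(Z, SZ), add(Z, SSZ))), Z)
  →3  S(add(add(add(Z, SZ), add(Z, SSZ)), Z))
  →4  S(add(add(SZ, add(Z, SSZ)), Z))
  →5  S(add(S(add(Z, add(Z, SSZ))), Z))
  →6  S(S(add(add(Z, add(Z, SSZ)), Z)))
  →7  S(S(add(add(Z, SSZ), Z)))
  →8  S(S(add(SSZ, Z)))
  →9  S(S(S(add(SZ, Z))))
  →10  S(S(S(S(add(Z, Z)))))
  →11  S^4(Z)

Term B:
  start: add(mul(mul(Z, SSSZ), add(SSSZ, Z)), S^4(Z))
  →1  add(mul(Z, add(SSSZ, Z)), S^4(Z))
  →2  add(Z, S^4(Z))
  →3  S^4(Z)

Answer: SAME — A ⇓ S^4(Z), B ⇓ S^4(Z)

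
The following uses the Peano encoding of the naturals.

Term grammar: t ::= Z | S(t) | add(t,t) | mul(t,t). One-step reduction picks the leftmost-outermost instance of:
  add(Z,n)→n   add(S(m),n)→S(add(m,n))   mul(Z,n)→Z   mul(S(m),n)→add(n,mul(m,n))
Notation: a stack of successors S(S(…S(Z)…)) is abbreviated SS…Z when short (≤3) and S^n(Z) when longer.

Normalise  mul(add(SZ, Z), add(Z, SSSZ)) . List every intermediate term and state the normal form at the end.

Answer: normal form = SSSZ  (in 9 steps)

Derivation:
  start: mul(add(SZ, Z), add(Z, SSSZ))
  →1  mul(S(add(Z, Z)), add(Z, SSSZ))
  →2  add(add(Z, SSSZ), mul(add(Z, Z), add(Z, SSSZ)))
  →3  add(SSSZ, mul(add(Z, Z), add(Z, SSSZ)))
  →4  S(add(SSZ, mul(add(Z, Z), add(Z, SSSZ))))
  →5  S(S(add(SZ, mul(add(Z, Z), add(Z, SSSZ)))))
  →6  S(S(S(add(Z, mul(add(Z, Z), add(Z, SSSZ))))))
  →7  S(S(S(mul(add(Z, Z), add(Z, SSSZ)))))
  →8  S(S(S(mul(Z, add(Z, SSSZ)))))
  →9  SSSZ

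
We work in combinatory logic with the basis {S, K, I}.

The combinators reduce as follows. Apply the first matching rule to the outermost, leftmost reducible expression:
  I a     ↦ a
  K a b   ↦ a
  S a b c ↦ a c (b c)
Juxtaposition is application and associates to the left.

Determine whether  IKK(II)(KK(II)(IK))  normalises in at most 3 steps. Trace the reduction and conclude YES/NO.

  start: IKK(II)(KK(II)(IK))
  →1  KK(II)(KK(II)(IK))
  →2  K(KK(II)(IK))
  →3  K(K(IK))

Answer: NO — after 3 steps the term is K(K(IK)), not yet normal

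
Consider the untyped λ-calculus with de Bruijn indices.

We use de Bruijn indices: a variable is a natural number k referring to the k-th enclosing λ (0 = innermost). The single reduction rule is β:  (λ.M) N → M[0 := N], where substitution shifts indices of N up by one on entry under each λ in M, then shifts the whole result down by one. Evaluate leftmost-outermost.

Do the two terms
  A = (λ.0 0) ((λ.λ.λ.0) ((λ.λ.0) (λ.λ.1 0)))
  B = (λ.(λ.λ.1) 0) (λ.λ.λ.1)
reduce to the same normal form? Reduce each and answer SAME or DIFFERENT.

Answer: DIFFERENT — A ⇓ λ.0, B ⇓ λ.λ.λ.λ.1

Derivation:
Term A:
  start: (λ.0 0) ((λ.λ.λ.0) ((λ.λ.0) (λ.λ.1 0)))
  step 1: (λ.λ.λ.0) ((λ.λ.0) (λ.λ.1 0)) ((λ.λ.λ.0) ((λ.λ.0) (λ.λ.1 0)))
  step 2: (λ.λ.0) ((λ.λ.λ.0) ((λ.λ.0) (λ.λ.1 0)))
  step 3: λ.0

Term B:
  start: (λ.(λ.λ.1) 0) (λ.λ.λ.1)
  step 1: (λ.λ.1) (λ.λ.λ.1)
  step 2: λ.λ.λ.λ.1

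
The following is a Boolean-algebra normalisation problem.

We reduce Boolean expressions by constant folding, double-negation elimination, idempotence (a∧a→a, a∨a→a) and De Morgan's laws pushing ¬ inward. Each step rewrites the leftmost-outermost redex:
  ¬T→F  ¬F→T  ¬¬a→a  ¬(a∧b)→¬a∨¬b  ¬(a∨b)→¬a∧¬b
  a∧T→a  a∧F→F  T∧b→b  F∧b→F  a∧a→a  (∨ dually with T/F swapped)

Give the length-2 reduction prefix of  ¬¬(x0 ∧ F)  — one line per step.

  start: ¬¬(x0 ∧ F)
  →1  x0 ∧ F
  →2  F

Answer: after 2 steps: F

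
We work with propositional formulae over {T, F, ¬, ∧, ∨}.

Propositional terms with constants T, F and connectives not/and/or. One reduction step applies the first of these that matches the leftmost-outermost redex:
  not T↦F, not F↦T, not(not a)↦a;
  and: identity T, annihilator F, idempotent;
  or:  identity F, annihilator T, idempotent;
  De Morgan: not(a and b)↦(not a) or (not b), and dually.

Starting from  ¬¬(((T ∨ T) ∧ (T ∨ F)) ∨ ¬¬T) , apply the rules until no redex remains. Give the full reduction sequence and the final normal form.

Answer: normal form = T  (in 5 steps)

Working:
  start: ¬¬(((T ∨ T) ∧ (T ∨ F)) ∨ ¬¬T)
  [1] ((T ∨ T) ∧ (T ∨ F)) ∨ ¬¬T
  [2] (T ∧ (T ∨ F)) ∨ ¬¬T
  [3] (T ∨ F) ∨ ¬¬T
  [4] T ∨ ¬¬T
  [5] T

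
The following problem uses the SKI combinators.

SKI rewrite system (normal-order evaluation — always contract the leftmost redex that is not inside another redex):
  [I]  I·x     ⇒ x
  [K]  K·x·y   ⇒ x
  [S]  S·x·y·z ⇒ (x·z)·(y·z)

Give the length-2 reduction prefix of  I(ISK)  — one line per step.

Answer: after 2 steps: SK

Reduction:
  start: I(ISK)
  →1  ISK
  →2  SK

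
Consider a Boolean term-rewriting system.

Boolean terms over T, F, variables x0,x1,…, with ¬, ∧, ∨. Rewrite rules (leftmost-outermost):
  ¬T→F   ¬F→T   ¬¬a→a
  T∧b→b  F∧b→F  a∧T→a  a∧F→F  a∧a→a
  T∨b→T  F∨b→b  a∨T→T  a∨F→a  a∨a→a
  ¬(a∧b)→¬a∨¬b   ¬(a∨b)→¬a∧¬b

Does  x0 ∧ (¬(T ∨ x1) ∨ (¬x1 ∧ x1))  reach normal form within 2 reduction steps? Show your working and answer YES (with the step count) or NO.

  start: x0 ∧ (¬(T ∨ x1) ∨ (¬x1 ∧ x1))
  [1] x0 ∧ ((¬T ∧ ¬x1) ∨ (¬x1 ∧ x1))
  [2] x0 ∧ ((F ∧ ¬x1) ∨ (¬x1 ∧ x1))

Answer: NO — after 2 steps the term is x0 ∧ ((F ∧ ¬x1) ∨ (¬x1 ∧ x1)), not yet normal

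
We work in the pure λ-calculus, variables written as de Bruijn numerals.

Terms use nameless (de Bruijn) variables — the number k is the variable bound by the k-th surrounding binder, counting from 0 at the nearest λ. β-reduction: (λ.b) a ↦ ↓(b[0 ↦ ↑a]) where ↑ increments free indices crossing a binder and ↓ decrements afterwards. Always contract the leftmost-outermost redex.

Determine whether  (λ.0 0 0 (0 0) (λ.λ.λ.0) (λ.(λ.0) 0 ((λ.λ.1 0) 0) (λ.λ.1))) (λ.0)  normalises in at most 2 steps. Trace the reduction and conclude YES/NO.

Answer: NO — after 2 steps the term is (λ.0) (λ.0) ((λ.0) (λ.0)) (λ.λ.λ.0) (λ.(λ.0) 0 ((λ.λ.1 0) 0) (λ.λ.1)), not yet normal

Working:
  start: (λ.0 0 0 (0 0) (λ.λ.λ.0) (λ.(λ.0) 0 ((λ.λ.1 0) 0) (λ.λ.1))) (λ.0)
  [1] (λ.0) (λ.0) (λ.0) ((λ.0) (λ.0)) (λ.λ.λ.0) (λ.(λ.0) 0 ((λ.λ.1 0) 0) (λ.λ.1))
  [2] (λ.0) (λ.0) ((λ.0) (λ.0)) (λ.λ.λ.0) (λ.(λ.0) 0 ((λ.λ.1 0) 0) (λ.λ.1))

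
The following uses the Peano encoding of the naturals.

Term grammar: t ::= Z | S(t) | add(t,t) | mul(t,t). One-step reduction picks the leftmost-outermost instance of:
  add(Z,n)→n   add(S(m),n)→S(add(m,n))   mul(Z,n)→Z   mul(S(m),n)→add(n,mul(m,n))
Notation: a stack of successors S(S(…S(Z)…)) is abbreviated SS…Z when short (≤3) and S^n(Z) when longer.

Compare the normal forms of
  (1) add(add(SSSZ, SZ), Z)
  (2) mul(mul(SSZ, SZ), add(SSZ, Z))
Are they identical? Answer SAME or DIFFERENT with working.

Term A:
  start: add(add(SSSZ, SZ), Z)
  step 1: add(S(add(SSZ, SZ)), Z)
  step 2: S(add(add(SSZ, SZ), Z))
  step 3: S(add(S(add(SZ, SZ)), Z))
  step 4: S(S(add(add(SZ, SZ), Z)))
  step 5: S(S(add(S(add(Z, SZ)), Z)))
  step 6: S(S(S(add(add(Z, SZ), Z))))
  step 7: S(S(S(add(SZ, Z))))
  step 8: S(S(S(S(add(Z, Z)))))
  step 9: S^4(Z)

Term B:
  start: mul(mul(SSZ, SZ), add(SSZ, Z))
  step 1: mul(add(SZ, mul(SZ, SZ)), add(SSZ, Z))
  step 2: mul(S(add(Z, mul(SZ, SZ))), add(SSZ, Z))
  step 3: add(add(SSZ, Z), mul(add(Z, mul(SZ, SZ)), add(SSZ, Z)))
  step 4: add(S(add(SZ, Z)), mul(add(Z, mul(SZ, SZ)), add(SSZ, Z)))
  step 5: S(add(add(SZ, Z), mul(add(Z, mul(SZ, SZ)), add(SSZ, Z))))
  step 6: S(add(S(add(Z, Z)), mul(add(Z, mul(SZ, SZ)), add(SSZ, Z))))
  step 7: S(S(add(add(Z, Z), mul(add(Z, mul(SZ, SZ)), add(SSZ, Z)))))
  step 8: S(S(add(Z, mul(add(Z, mul(SZ, SZ)), add(SSZ, Z)))))
  step 9: S(S(mul(add(Z, mul(SZ, SZ)), add(SSZ, Z))))
  step 10: S(S(mul(mul(SZ, SZ), add(SSZ, Z))))
  step 11: S(S(mul(add(SZ, mul(Z, SZ)), add(SSZ, Z))))
  step 12: S(S(mul(S(add(Z, mul(Z, SZ))), add(SSZ, Z))))
  step 13: S(S(add(add(SSZ, Z), mul(add(Z, mul(Z, SZ)), add(SSZ, Z)))))
  step 14: S(S(add(S(add(SZ, Z)), mul(add(Z, mul(Z, SZ)), add(SSZ, Z)))))
  step 15: S(S(S(add(add(SZ, Z), mul(add(Z, mul(Z, SZ)), add(SSZ, Z))))))
  step 16: S(S(S(add(S(add(Z, Z)), mul(add(Z, mul(Z, SZ)), add(SSZ, Z))))))
  step 17: S(S(S(S(add(add(Z, Z), mul(add(Z, mul(Z, SZ)), add(SSZ, Z)))))))
  step 18: S(S(S(S(add(Z, mul(add(Z, mul(Z, SZ)), add(SSZ, Z)))))))
  step 19: S(S(S(S(mul(add(Z, mul(Z, SZ)), add(SSZ, Z))))))
  step 20: S(S(S(S(mul(mul(Z, SZ), add(SSZ, Z))))))
  step 21: S(S(S(S(mul(Z, add(SSZ, Z))))))
  step 22: S^4(Z)

Answer: SAME — A ⇓ S^4(Z), B ⇓ S^4(Z)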